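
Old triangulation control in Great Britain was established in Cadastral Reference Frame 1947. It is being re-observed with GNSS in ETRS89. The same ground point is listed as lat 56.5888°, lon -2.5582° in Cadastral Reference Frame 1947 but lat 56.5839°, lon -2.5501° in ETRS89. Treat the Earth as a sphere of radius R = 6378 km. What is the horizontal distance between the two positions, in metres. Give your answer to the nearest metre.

Δφ = 56.5839° − 56.5888° = -0.0049°; Δλ = -2.5501° − -2.5582° = +0.0081°.
1° along a meridian = πR/180 = 111317 m.
ΔN = Δφ × 111317 = -545.5 m; ΔE = Δλ × 111317 × cos(56.5888°) = +0.0081 × 111317 × 0.550644 = 496.5 m.
Distance = √(ΔE² + ΔN²) = √(496.5² + (-545.5)²) = 737.6 m.

738 m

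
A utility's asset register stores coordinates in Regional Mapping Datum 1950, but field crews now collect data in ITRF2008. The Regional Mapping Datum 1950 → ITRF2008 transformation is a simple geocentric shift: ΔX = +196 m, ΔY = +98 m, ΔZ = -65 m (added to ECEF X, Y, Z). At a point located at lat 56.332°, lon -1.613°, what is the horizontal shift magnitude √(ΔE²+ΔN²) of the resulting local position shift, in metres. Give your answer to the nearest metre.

At φ = 56.332°, λ = -1.613°: sin φ = 0.832264, cos φ = 0.554380, sin λ = -0.028148, cos λ = 0.999604.
ΔE = −sin λ·ΔX + cos λ·ΔY = −(-0.028148)·(196) + (0.999604)·(98) = 103.48 m.
ΔN = −sin φ cos λ·ΔX − sin φ sin λ·ΔY + cos φ·ΔZ = −(0.832264)(0.999604)(196) − (0.832264)(-0.028148)(98) + (0.554380)(-65) = -196.80 m.
Horizontal magnitude = √(ΔE² + ΔN²) = √(103.48² + (-196.80)²) = 222.34 m.

222 m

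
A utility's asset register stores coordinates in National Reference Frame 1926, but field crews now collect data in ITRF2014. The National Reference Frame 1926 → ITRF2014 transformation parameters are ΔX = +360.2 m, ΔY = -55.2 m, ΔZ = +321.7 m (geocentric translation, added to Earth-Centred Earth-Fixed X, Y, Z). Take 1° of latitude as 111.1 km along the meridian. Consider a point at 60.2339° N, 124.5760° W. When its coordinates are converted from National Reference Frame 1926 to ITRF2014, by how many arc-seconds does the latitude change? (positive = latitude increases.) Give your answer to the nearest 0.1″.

sin φ = 0.868059, cos φ = 0.496460, sin λ = -0.823374, cos λ = -0.567499.
North component: ΔN = −sin φ cos λ·ΔX − sin φ sin λ·ΔY + cos φ·ΔZ = −(0.868059)(-0.567499)(360.2) − (0.868059)(-0.823374)(-55.2) + (0.496460)(321.7) = 297.70 m.
1° of latitude spans 111100 m, so Δφ = 297.70 / 111100 × 3600 = 9.646″.

Δφ = 9.6″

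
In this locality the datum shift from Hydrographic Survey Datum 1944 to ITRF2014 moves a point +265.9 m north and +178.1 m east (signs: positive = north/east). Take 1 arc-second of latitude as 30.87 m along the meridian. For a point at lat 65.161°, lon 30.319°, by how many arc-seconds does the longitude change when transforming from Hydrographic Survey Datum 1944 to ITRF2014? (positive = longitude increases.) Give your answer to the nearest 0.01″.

Δλ = 13.73″

At latitude 65.161°, cos φ = 0.420070.
1″ of longitude at this latitude = 30.87 × cos φ = 12.9676 m, so Δλ = 178.1 / 12.9676 = 13.734″.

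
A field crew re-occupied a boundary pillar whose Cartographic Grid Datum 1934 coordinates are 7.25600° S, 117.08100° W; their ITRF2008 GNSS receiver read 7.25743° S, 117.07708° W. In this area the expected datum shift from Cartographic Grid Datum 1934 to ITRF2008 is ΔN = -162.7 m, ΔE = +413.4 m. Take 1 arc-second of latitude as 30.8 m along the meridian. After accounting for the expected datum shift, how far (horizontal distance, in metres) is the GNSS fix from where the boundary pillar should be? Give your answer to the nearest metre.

Observed coordinate differences: Δφ = -0.00143°, Δλ = +0.00392°.
Converting to metres (1° lat = 110880 m, cos φ = 0.991992): observed ΔN = -158.6 m, observed ΔE = 431.2 m.
Subtracting the expected shift leaves a residual of -158.6 − (-162.7) = 4.1 m north and 431.2 − (413.4) = 17.8 m east.
Residual distance = √(4.1² + 17.8²) = 18.2 m.

18 m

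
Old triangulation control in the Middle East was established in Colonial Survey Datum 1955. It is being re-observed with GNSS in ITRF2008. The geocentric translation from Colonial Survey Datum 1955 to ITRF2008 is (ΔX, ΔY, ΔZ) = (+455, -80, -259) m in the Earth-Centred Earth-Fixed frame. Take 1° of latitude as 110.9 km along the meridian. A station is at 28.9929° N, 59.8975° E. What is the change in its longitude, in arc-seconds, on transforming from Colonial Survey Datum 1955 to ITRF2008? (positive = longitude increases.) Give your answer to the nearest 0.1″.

sin φ = 0.484701, cos φ = 0.874680, sin λ = 0.865130, cos λ = 0.501548.
East component: ΔE = −sin λ·ΔX + cos λ·ΔY = −(0.865130)(455) + (0.501548)(-80) = -433.76 m.
1° of latitude spans 110900 m; at latitude φ, 1° of longitude spans that × cos φ = 97002.0 m, so Δλ = -433.76 / 97002.0 × 3600 = -16.098″.

Δλ = -16.1″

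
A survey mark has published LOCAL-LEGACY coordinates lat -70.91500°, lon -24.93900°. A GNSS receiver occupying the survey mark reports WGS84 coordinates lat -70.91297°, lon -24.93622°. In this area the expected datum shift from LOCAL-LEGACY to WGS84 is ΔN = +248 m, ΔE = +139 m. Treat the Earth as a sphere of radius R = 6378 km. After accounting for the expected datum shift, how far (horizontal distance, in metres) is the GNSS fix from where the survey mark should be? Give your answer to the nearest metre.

44 m

Observed coordinate differences: Δφ = +0.00203°, Δλ = +0.00278°.
Converting to metres (1° lat = 111317 m, cos φ = 0.326971): observed ΔN = 226.0 m, observed ΔE = 101.2 m.
Subtracting the expected shift leaves a residual of 226.0 − (248) = -22.0 m north and 101.2 − (139) = -37.8 m east.
Residual distance = √((-22.0)² + (-37.8)²) = 43.8 m.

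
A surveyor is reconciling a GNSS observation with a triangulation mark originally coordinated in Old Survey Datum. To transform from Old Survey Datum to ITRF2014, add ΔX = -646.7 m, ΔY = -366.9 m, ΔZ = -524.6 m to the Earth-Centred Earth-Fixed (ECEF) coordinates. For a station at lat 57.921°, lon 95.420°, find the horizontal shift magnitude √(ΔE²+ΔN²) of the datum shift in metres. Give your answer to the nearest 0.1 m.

678.8 m

At φ = 57.921°, λ = 95.420°: sin φ = 0.847317, cos φ = 0.531088, sin λ = 0.995529, cos λ = -0.094456.
ΔE = −sin λ·ΔX + cos λ·ΔY = −(0.995529)·(-646.7) + (-0.094456)·(-366.9) = 678.46 m.
ΔN = −sin φ cos λ·ΔX − sin φ sin λ·ΔY + cos φ·ΔZ = −(0.847317)(-0.094456)(-646.7) − (0.847317)(0.995529)(-366.9) + (0.531088)(-524.6) = -20.88 m.
Horizontal magnitude = √(ΔE² + ΔN²) = √(678.46² + (-20.88)²) = 678.79 m.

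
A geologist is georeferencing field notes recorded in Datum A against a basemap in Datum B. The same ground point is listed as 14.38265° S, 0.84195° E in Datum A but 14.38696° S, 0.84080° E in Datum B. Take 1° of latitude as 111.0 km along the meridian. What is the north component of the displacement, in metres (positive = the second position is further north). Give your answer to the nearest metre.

Δφ = -14.38696° − -14.38265° = -0.00431°; Δλ = 0.84080° − 0.84195° = -0.00115°.
ΔN = Δφ × 111000 = -478.4 m; ΔE = Δλ × 111000 × cos(-14.38265°) = -0.00115 × 111000 × 0.968658 = -123.6 m.

ΔN = -478 m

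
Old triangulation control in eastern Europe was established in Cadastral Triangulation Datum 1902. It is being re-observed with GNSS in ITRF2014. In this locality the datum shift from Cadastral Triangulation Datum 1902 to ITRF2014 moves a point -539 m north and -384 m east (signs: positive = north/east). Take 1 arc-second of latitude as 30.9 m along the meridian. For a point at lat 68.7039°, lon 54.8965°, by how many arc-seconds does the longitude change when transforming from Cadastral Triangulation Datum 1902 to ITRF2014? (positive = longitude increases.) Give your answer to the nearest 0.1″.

At latitude 68.7039°, cos φ = 0.363188.
1″ of longitude at this latitude = 30.90 × cos φ = 11.2225 m, so Δλ = -384.0 / 11.2225 = -34.217″.

Δλ = -34.2″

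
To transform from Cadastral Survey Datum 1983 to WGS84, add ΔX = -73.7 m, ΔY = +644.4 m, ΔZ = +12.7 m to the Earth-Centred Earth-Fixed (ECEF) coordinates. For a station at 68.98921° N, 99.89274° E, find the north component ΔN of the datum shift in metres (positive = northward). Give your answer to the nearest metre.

ΔN = -600 m

The local north axis is (−sin φ cos λ, −sin φ sin λ, cos φ), giving ΔN = -11.820 − 592.611 + 4.554 = -599.88 m.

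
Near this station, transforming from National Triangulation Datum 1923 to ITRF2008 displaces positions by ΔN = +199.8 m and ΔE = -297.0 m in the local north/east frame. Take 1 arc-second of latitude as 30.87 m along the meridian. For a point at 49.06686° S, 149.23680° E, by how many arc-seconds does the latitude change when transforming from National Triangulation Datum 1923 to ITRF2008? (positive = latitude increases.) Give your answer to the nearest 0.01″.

Δφ = 6.47″

1″ of latitude = 30.87 m, so Δφ = 199.8 / 30.87 = 6.472″.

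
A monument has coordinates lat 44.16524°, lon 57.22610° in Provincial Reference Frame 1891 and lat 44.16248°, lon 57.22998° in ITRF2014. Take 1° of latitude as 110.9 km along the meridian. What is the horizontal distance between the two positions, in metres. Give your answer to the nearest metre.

Δφ = 44.16248° − 44.16524° = -0.00276°; Δλ = 57.22998° − 57.22610° = +0.00388°.
ΔN = Δφ × 110900 = -306.1 m; ΔE = Δλ × 110900 × cos(44.16524°) = +0.00388 × 110900 × 0.717333 = 308.7 m.
Distance = √(ΔE² + ΔN²) = √(308.7² + (-306.1)²) = 434.7 m.

435 m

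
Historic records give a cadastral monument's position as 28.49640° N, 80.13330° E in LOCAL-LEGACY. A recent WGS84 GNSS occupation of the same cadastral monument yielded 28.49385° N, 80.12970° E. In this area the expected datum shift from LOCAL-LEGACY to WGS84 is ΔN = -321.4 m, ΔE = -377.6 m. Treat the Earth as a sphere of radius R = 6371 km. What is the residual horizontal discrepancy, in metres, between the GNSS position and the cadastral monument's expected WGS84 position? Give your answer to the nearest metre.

Observed coordinate differences: Δφ = -0.00255°, Δλ = -0.00360°.
Converting to metres (1° lat = 111195 m, cos φ = 0.878847): observed ΔN = -283.5 m, observed ΔE = -351.8 m.
Subtracting the expected shift leaves a residual of -283.5 − (-321.4) = 37.9 m north and -351.8 − (-377.6) = 25.8 m east.
Residual distance = √(37.9² + 25.8²) = 45.8 m.

46 m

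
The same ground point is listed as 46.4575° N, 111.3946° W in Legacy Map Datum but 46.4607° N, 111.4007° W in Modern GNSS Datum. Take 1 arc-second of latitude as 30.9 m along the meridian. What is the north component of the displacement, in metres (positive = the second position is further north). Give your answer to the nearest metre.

ΔN = 356 m

Δφ = 46.4607° − 46.4575° = +0.0032°; Δλ = -111.4007° − -111.3946° = -0.0061°.
1° of latitude = 3600 × 30.90 = 111240 m.
ΔN = Δφ × 111240 = 356.0 m; ΔE = Δλ × 111240 × cos(46.4575°) = -0.0061 × 111240 × 0.688892 = -467.5 m.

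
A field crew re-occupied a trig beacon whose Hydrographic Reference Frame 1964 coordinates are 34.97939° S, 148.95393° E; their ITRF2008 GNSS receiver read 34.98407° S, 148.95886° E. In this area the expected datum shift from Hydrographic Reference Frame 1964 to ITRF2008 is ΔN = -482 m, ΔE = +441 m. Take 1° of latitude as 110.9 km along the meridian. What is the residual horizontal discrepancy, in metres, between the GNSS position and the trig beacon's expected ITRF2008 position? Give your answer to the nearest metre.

Observed coordinate differences: Δφ = -0.00468°, Δλ = +0.00493°.
Converting to metres (1° lat = 110900 m, cos φ = 0.819358): observed ΔN = -519.0 m, observed ΔE = 448.0 m.
Subtracting the expected shift leaves a residual of -519.0 − (-482) = -37.0 m north and 448.0 − (441) = 7.0 m east.
Residual distance = √((-37.0)² + 7.0²) = 37.7 m.

38 m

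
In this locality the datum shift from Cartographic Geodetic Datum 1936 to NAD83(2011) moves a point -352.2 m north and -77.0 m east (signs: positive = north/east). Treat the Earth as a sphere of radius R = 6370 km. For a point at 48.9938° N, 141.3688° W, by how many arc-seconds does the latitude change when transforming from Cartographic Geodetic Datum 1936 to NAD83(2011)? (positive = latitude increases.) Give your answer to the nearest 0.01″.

Δφ = -11.40″

On a sphere of radius R, 1 rad of latitude = R, so Δφ = ΔN / R = -352.2 / 6370000 = -5.5290e-05 rad = -11.404″.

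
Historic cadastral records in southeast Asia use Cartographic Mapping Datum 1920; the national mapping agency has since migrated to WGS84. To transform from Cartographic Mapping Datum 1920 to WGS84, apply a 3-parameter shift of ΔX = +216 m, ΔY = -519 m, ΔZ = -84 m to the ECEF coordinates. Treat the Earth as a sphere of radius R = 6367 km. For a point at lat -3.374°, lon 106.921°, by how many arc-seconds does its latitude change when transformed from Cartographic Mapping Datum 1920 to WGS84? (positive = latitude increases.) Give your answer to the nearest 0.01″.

Δφ = -3.78″

sin φ = -0.058853, cos φ = 0.998267, sin λ = 0.956707, cos λ = -0.291053.
North component: ΔN = −sin φ cos λ·ΔX − sin φ sin λ·ΔY + cos φ·ΔZ = −(-0.058853)(-0.291053)(216) − (-0.058853)(0.956707)(-519) + (0.998267)(-84) = -116.78 m.
1° of latitude spans πR/180 = 111125 m, so Δφ = -116.78 / 111125 × 3600 = -3.783″.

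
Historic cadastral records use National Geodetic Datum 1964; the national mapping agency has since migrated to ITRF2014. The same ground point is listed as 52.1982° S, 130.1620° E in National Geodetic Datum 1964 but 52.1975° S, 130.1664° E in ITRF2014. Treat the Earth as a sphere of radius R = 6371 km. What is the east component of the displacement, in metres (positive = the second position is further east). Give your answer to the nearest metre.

ΔE = 300 m

Δφ = -52.1975° − -52.1982° = +0.0007°; Δλ = 130.1664° − 130.1620° = +0.0044°.
1° along a meridian = πR/180 = 111195 m.
ΔN = Δφ × 111195 = 77.8 m; ΔE = Δλ × 111195 × cos(-52.1982°) = +0.0044 × 111195 × 0.612932 = 299.9 m.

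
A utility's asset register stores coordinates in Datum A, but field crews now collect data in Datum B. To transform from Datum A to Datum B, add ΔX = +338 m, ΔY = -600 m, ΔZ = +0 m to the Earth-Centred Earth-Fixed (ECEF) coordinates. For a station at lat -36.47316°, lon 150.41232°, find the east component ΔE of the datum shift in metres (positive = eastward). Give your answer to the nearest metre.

ΔE = 355 m

The local east axis at (φ, λ) is (−sin λ, cos λ, 0), so ΔE = −sin(150.41232°)·338 + cos(150.41232°)·(-600) = 354.87 m.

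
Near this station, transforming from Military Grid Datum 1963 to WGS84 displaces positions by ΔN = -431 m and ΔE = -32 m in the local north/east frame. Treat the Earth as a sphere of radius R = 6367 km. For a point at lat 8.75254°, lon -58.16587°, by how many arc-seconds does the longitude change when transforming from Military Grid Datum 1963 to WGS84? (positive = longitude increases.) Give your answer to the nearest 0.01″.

Δλ = -1.05″

At latitude 8.75254°, cos φ = 0.988355.
One radian of longitude at latitude φ spans R cos φ, so Δλ = ΔE / (R cos φ) = -32.0 / (6367000 × 0.988355) = -5.0851e-06 rad = -1.049″.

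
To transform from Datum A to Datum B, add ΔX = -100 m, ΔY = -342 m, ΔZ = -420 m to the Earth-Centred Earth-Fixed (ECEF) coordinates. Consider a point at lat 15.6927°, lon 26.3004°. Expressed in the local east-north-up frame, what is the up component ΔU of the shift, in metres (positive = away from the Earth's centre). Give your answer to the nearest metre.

At φ = 15.6927°, λ = 26.3004°: sin φ = 0.270478, cos φ = 0.962726, sin λ = 0.443077, cos λ = 0.896483.
ΔU = cos φ cos λ·ΔX + cos φ sin λ·ΔY + sin φ·ΔZ = (0.962726)(0.896483)(-100) + (0.962726)(0.443077)(-342) + (0.270478)(-420) = -345.79 m.

ΔU = -346 m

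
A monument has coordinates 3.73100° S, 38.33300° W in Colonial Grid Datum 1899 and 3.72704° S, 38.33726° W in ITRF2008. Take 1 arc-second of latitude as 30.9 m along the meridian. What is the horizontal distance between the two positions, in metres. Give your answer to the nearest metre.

Δφ = -3.72704° − -3.73100° = +0.00396°; Δλ = -38.33726° − -38.33300° = -0.00426°.
1° of latitude = 3600 × 30.90 = 111240 m.
ΔN = Δφ × 111240 = 440.5 m; ΔE = Δλ × 111240 × cos(-3.73100°) = -0.00426 × 111240 × 0.997881 = -472.9 m.
Distance = √(ΔE² + ΔN²) = √((-472.9)² + 440.5²) = 646.3 m.

646 m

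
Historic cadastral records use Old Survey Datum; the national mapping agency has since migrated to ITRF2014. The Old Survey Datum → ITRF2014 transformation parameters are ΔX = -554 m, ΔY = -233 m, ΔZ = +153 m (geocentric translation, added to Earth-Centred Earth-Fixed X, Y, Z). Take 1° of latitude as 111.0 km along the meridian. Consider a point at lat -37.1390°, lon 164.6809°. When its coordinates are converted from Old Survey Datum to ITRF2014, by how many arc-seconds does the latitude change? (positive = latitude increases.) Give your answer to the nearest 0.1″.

sin φ = -0.603751, cos φ = 0.797173, sin λ = 0.264195, cos λ = -0.964469.
North component: ΔN = −sin φ cos λ·ΔX − sin φ sin λ·ΔY + cos φ·ΔZ = −(-0.603751)(-0.964469)(-554) − (-0.603751)(0.264195)(-233) + (0.797173)(153) = 407.40 m.
1° of latitude spans 111000 m, so Δφ = 407.40 / 111000 × 3600 = 13.213″.

Δφ = 13.2″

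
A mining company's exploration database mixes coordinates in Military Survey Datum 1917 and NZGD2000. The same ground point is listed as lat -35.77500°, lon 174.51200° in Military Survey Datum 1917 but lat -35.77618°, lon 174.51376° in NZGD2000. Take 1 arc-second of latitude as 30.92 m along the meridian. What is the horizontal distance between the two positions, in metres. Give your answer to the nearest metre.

206 m

Δφ = -35.77618° − -35.77500° = -0.00118°; Δλ = 174.51376° − 174.51200° = +0.00176°.
1° of latitude = 3600 × 30.92 = 111312 m.
ΔN = Δφ × 111312 = -131.3 m; ΔE = Δλ × 111312 × cos(-35.77500°) = +0.00176 × 111312 × 0.811319 = 158.9 m.
Distance = √(ΔE² + ΔN²) = √(158.9² + (-131.3)²) = 206.2 m.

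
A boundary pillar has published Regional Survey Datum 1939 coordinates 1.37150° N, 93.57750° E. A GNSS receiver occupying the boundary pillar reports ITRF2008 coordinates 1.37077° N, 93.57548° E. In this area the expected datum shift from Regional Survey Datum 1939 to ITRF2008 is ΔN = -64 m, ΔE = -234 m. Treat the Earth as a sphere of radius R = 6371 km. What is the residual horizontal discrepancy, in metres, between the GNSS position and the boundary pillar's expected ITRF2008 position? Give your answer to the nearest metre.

Observed coordinate differences: Δφ = -0.00073°, Δλ = -0.00202°.
Converting to metres (1° lat = 111195 m, cos φ = 0.999714): observed ΔN = -81.2 m, observed ΔE = -224.5 m.
Subtracting the expected shift leaves a residual of -81.2 − (-64) = -17.2 m north and -224.5 − (-234) = 9.5 m east.
Residual distance = √((-17.2)² + 9.5²) = 19.6 m.

20 m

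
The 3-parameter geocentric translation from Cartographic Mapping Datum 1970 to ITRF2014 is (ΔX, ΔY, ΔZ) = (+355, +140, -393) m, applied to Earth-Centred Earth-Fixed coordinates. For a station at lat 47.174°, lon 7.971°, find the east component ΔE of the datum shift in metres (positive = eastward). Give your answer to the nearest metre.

The local east axis at (φ, λ) is (−sin λ, cos λ, 0), so ΔE = −sin(7.971°)·355 + cos(7.971°)·140 = 89.42 m.

ΔE = 89 m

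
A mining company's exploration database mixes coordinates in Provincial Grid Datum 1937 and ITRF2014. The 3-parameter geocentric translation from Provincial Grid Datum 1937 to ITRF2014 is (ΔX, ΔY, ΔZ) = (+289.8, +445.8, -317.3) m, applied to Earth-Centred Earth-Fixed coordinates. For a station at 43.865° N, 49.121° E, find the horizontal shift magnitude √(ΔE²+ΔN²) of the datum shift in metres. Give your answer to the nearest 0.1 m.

At φ = 43.865°, λ = 49.121°: sin φ = 0.692962, cos φ = 0.720975, sin λ = 0.756093, cos λ = 0.654464.
ΔE = −sin λ·ΔX + cos λ·ΔY = −(0.756093)·(289.8) + (0.654464)·(445.8) = 72.64 m.
ΔN = −sin φ cos λ·ΔX − sin φ sin λ·ΔY + cos φ·ΔZ = −(0.692962)(0.654464)(289.8) − (0.692962)(0.756093)(445.8) + (0.720975)(-317.3) = -593.77 m.
Horizontal magnitude = √(ΔE² + ΔN²) = √(72.64² + (-593.77)²) = 598.20 m.

598.2 m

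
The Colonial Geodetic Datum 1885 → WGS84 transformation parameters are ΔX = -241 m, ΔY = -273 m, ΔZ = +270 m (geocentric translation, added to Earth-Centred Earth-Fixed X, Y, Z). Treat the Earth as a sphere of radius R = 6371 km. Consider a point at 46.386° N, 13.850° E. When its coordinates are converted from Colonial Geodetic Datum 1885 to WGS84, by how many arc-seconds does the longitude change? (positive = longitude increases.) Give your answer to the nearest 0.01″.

sin φ = 0.724003, cos φ = 0.689796, sin λ = 0.239381, cos λ = 0.970926.
East component: ΔE = −sin λ·ΔX + cos λ·ΔY = −(0.239381)(-241) + (0.970926)(-273) = -207.37 m.
1° of latitude spans πR/180 = 111195 m; at latitude φ, 1° of longitude spans that × cos φ = 76701.9 m, so Δλ = -207.37 / 76701.9 × 3600 = -9.733″.

Δλ = -9.73″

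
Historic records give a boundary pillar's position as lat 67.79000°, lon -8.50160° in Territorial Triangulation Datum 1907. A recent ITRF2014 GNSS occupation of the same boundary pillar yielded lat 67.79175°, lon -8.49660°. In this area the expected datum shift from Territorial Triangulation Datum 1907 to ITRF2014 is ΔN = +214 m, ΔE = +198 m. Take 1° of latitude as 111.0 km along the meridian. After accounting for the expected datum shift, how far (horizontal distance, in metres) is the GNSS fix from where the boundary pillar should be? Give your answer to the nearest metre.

Observed coordinate differences: Δφ = +0.00175°, Δλ = +0.00500°.
Converting to metres (1° lat = 111000 m, cos φ = 0.378002): observed ΔN = 194.2 m, observed ΔE = 209.8 m.
Subtracting the expected shift leaves a residual of 194.2 − (214) = -19.8 m north and 209.8 − (198) = 11.8 m east.
Residual distance = √((-19.8)² + 11.8²) = 23.0 m.

23 m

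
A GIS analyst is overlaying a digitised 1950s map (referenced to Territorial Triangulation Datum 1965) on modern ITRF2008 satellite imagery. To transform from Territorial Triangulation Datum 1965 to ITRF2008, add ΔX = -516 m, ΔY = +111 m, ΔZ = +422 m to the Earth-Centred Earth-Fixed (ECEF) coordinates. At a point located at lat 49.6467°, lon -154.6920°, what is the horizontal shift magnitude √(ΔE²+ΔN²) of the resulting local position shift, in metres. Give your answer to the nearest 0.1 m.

The local east axis at (φ, λ) is (−sin λ, cos λ, 0), so ΔE = −sin(-154.6920°)·(-516) + cos(-154.6920°)·111 = -320.93 m.
The local north axis is (−sin φ cos λ, −sin φ sin λ, cos φ), giving ΔN = -355.485 + 36.161 + 273.245 = -46.08 m.
Horizontal magnitude = √(ΔE² + ΔN²) = √((-320.93)² + (-46.08)²) = 324.22 m.

324.2 m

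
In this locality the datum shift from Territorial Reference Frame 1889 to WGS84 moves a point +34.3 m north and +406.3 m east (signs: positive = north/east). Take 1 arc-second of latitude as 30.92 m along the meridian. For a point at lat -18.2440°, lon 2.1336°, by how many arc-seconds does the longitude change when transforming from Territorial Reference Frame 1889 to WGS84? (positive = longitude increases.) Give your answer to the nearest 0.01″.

At latitude -18.2440°, cos φ = 0.949732.
1″ of longitude at this latitude = 30.92 × cos φ = 29.3657 m, so Δλ = 406.3 / 29.3657 = 13.836″.

Δλ = 13.84″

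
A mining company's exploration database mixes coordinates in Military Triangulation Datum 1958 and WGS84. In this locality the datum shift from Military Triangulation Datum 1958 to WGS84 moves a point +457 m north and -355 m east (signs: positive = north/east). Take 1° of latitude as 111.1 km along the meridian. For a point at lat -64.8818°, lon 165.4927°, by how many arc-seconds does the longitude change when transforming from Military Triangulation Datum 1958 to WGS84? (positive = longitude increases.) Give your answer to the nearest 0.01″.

Δλ = -27.10″

At latitude -64.8818°, cos φ = 0.424487.
1° of longitude at this latitude = 111.1 × cos φ = 47.16 km, so Δλ = -355.0 / 47160.5 = -0.0075275° = -27.099″.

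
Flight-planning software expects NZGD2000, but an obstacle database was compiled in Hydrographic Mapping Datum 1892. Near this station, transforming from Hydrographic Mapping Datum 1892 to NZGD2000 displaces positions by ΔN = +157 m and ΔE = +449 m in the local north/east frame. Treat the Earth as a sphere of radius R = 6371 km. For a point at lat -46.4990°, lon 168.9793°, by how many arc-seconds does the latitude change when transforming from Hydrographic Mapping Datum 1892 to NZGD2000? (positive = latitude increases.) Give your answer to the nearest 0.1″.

On a sphere of radius R, 1 rad of latitude = R, so Δφ = ΔN / R = 157.0 / 6371000 = 2.4643e-05 rad = 5.083″.

Δφ = 5.1″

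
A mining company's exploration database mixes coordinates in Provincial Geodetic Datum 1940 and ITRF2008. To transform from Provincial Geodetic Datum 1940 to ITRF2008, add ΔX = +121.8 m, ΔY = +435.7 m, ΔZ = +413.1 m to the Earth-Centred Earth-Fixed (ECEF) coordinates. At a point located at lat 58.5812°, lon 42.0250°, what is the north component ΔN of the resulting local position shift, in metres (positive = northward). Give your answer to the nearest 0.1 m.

The local north axis is (−sin φ cos λ, −sin φ sin λ, cos φ), giving ΔN = -77.213 − 248.915 + 215.345 = -110.78 m.

ΔN = -110.8 m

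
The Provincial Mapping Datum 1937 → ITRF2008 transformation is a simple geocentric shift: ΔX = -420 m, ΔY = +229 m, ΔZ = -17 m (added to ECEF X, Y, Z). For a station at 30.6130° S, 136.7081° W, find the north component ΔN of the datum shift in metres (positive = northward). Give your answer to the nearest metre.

ΔN = 61 m

At φ = -30.6130°, λ = -136.7081°: sin φ = -0.509237, cos φ = 0.860627, sin λ = -0.685715, cos λ = -0.727870.
ΔN = −sin φ cos λ·ΔX − sin φ sin λ·ΔY + cos φ·ΔZ = −(-0.509237)(-0.727870)(-420) − (-0.509237)(-0.685715)(229) + (0.860627)(-17) = 61.08 m.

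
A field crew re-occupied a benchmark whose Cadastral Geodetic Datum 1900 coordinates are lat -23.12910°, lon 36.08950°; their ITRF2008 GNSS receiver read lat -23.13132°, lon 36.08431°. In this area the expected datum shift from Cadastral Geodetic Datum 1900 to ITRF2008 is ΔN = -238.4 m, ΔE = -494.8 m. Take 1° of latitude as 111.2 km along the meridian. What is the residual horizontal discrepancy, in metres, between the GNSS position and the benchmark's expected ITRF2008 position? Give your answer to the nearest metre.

37 m

Observed coordinate differences: Δφ = -0.00222°, Δλ = -0.00519°.
Converting to metres (1° lat = 111200 m, cos φ = 0.919622): observed ΔN = -246.9 m, observed ΔE = -530.7 m.
Subtracting the expected shift leaves a residual of -246.9 − (-238.4) = -8.5 m north and -530.7 − (-494.8) = -35.9 m east.
Residual distance = √((-8.5)² + (-35.9)²) = 36.9 m.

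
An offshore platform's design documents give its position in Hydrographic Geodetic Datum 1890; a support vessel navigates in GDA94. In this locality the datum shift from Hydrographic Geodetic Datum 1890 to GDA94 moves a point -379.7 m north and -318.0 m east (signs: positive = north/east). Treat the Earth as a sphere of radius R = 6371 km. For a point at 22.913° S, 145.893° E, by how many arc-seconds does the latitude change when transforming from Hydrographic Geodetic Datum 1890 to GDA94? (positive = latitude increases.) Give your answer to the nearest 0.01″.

On a sphere of radius R, 1 rad of latitude = R, so Δφ = ΔN / R = -379.7 / 6371000 = -5.9598e-05 rad = -12.293″.

Δφ = -12.29″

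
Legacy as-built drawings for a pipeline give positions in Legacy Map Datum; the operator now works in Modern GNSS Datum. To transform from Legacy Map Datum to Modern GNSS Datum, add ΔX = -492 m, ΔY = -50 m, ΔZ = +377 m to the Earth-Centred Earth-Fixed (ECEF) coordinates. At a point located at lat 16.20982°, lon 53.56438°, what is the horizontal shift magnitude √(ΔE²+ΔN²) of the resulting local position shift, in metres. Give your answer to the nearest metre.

584 m

At φ = 16.20982°, λ = 53.56438°: sin φ = 0.279156, cos φ = 0.960246, sin λ = 0.804525, cos λ = 0.593919.
ΔE = −sin λ·ΔX + cos λ·ΔY = −(0.804525)·(-492) + (0.593919)·(-50) = 366.13 m.
ΔN = −sin φ cos λ·ΔX − sin φ sin λ·ΔY + cos φ·ΔZ = −(0.279156)(0.593919)(-492) − (0.279156)(0.804525)(-50) + (0.960246)(377) = 454.81 m.
Horizontal magnitude = √(ΔE² + ΔN²) = √(366.13² + 454.81²) = 583.87 m.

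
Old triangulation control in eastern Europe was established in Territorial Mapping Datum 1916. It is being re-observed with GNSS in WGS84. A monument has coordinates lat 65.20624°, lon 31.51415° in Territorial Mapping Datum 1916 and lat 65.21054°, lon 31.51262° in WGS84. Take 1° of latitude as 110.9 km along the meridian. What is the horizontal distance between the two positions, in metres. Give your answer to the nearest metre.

482 m

Δφ = 65.21054° − 65.20624° = +0.00430°; Δλ = 31.51262° − 31.51415° = -0.00153°.
ΔN = Δφ × 110900 = 476.9 m; ΔE = Δλ × 110900 × cos(65.20624°) = -0.00153 × 110900 × 0.419353 = -71.2 m.
Distance = √(ΔE² + ΔN²) = √((-71.2)² + 476.9²) = 482.1 m.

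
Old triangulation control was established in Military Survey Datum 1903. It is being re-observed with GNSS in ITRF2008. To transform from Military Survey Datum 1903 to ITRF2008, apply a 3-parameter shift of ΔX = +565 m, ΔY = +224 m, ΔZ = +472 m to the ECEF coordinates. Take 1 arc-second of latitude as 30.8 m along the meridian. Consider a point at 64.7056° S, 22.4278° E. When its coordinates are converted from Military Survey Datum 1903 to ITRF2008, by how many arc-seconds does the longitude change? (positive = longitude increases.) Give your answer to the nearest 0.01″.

Δλ = -0.65″

sin φ = -0.904124, cos φ = 0.427269, sin λ = 0.381519, cos λ = 0.924361.
East component: ΔE = −sin λ·ΔX + cos λ·ΔY = −(0.381519)(565) + (0.924361)(224) = -8.50 m.
1° of latitude spans 3600 × 30.80 = 110880 m; at latitude φ, 1° of longitude spans that × cos φ = 47375.6 m, so Δλ = -8.50 / 47375.6 × 3600 = -0.646″.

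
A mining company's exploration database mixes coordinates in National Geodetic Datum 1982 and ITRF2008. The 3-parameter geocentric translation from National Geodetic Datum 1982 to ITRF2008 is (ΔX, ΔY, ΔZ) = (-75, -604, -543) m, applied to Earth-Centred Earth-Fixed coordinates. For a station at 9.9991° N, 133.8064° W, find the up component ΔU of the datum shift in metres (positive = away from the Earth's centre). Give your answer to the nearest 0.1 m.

ΔU = 386.1 m

The local up (radial) axis is (cos φ cos λ, cos φ sin λ, sin φ), giving ΔU = 51.128 + 429.275 − 94.283 = 386.12 m.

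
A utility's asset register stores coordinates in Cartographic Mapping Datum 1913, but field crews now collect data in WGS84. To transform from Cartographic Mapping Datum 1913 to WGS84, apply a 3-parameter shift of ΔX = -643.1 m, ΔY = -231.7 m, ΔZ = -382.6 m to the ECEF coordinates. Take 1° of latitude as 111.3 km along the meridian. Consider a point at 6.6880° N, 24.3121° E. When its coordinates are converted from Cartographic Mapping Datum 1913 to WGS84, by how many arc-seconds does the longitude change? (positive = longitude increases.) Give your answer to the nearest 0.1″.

sin φ = 0.116463, cos φ = 0.993195, sin λ = 0.411707, cos λ = 0.911316.
East component: ΔE = −sin λ·ΔX + cos λ·ΔY = −(0.411707)(-643.1) + (0.911316)(-231.7) = 53.62 m.
1° of latitude spans 111300 m; at latitude φ, 1° of longitude spans that × cos φ = 110542.6 m, so Δλ = 53.62 / 110542.6 × 3600 = 1.746″.

Δλ = 1.7″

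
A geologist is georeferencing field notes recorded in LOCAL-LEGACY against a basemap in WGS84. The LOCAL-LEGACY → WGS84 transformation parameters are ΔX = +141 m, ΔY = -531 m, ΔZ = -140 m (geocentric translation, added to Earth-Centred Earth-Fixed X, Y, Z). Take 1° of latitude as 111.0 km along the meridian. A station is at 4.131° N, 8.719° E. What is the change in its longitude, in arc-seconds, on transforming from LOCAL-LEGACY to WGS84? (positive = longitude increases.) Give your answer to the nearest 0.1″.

Δλ = -17.8″

sin φ = 0.072037, cos φ = 0.997402, sin λ = 0.151589, cos λ = 0.988444.
East component: ΔE = −sin λ·ΔX + cos λ·ΔY = −(0.151589)(141) + (0.988444)(-531) = -546.24 m.
1° of latitude spans 111000 m; at latitude φ, 1° of longitude spans that × cos φ = 110711.6 m, so Δλ = -546.24 / 110711.6 × 3600 = -17.762″.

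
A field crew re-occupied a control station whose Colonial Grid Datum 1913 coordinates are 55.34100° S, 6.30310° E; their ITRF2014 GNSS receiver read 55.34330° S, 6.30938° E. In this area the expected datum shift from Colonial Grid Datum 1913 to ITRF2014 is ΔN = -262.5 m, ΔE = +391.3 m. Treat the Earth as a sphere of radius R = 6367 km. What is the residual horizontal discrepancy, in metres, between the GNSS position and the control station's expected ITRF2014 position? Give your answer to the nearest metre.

9 m

Observed coordinate differences: Δφ = -0.00230°, Δλ = +0.00628°.
Converting to metres (1° lat = 111125 m, cos φ = 0.568691): observed ΔN = -255.6 m, observed ΔE = 396.9 m.
Subtracting the expected shift leaves a residual of -255.6 − (-262.5) = 6.9 m north and 396.9 − (391.3) = 5.6 m east.
Residual distance = √(6.9² + 5.6²) = 8.9 m.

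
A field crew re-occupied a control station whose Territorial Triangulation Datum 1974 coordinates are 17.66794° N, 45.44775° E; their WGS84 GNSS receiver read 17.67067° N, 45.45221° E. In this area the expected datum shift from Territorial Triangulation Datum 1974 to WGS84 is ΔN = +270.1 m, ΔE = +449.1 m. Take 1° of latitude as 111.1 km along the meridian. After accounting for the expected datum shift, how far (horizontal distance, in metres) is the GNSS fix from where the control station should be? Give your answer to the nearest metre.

40 m

Observed coordinate differences: Δφ = +0.00273°, Δλ = +0.00446°.
Converting to metres (1° lat = 111100 m, cos φ = 0.952831): observed ΔN = 303.3 m, observed ΔE = 472.1 m.
Subtracting the expected shift leaves a residual of 303.3 − (270.1) = 33.2 m north and 472.1 − (449.1) = 23.0 m east.
Residual distance = √(33.2² + 23.0²) = 40.4 m.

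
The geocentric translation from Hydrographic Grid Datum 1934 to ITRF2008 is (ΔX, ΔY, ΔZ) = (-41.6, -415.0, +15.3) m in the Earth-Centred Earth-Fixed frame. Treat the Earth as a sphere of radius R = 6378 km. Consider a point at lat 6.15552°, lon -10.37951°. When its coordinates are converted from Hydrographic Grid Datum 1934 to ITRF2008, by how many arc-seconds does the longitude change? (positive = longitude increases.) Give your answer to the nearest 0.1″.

Δλ = -13.5″

sin φ = 0.107228, cos φ = 0.994235, sin λ = -0.180167, cos λ = 0.983636.
East component: ΔE = −sin λ·ΔX + cos λ·ΔY = −(-0.180167)(-41.6) + (0.983636)(-415.0) = -415.70 m.
1° of latitude spans πR/180 = 111317 m; at latitude φ, 1° of longitude spans that × cos φ = 110675.3 m, so Δλ = -415.70 / 110675.3 × 3600 = -13.522″.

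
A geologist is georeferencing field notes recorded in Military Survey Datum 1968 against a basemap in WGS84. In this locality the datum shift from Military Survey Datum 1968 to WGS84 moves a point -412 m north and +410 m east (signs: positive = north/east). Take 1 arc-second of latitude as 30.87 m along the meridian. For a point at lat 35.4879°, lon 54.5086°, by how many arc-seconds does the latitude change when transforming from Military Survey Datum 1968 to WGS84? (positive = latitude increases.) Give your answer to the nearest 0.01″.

Δφ = -13.35″

1″ of latitude = 30.87 m, so Δφ = -412.0 / 30.87 = -13.346″.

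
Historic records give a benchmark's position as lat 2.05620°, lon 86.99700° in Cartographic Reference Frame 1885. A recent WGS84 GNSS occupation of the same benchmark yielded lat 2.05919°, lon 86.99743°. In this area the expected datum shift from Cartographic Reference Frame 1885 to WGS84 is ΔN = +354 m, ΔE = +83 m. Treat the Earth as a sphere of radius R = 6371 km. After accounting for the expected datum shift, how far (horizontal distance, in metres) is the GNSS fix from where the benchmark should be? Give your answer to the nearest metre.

41 m

Observed coordinate differences: Δφ = +0.00299°, Δλ = +0.00043°.
Converting to metres (1° lat = 111195 m, cos φ = 0.999356): observed ΔN = 332.5 m, observed ΔE = 47.8 m.
Subtracting the expected shift leaves a residual of 332.5 − (354) = -21.5 m north and 47.8 − (83) = -35.2 m east.
Residual distance = √((-21.5)² + (-35.2)²) = 41.3 m.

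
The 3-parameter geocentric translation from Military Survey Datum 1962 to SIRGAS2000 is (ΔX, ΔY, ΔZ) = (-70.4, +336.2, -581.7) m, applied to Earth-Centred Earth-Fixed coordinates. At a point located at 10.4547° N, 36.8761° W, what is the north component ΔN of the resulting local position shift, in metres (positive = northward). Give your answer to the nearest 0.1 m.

At φ = 10.4547°, λ = -36.8761°: sin φ = 0.181458, cos φ = 0.983399, sin λ = -0.600087, cos λ = 0.799935.
ΔN = −sin φ cos λ·ΔX − sin φ sin λ·ΔY + cos φ·ΔZ = −(0.181458)(0.799935)(-70.4) − (0.181458)(-0.600087)(336.2) + (0.983399)(-581.7) = -525.22 m.

ΔN = -525.2 m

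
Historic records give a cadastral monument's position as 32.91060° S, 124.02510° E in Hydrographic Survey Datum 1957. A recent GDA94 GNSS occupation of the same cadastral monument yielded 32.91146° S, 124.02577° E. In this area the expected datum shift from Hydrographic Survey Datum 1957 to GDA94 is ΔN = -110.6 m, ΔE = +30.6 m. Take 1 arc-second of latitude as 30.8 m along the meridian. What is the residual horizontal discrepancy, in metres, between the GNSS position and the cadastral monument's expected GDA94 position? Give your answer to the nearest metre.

Observed coordinate differences: Δφ = -0.00086°, Δλ = +0.00067°.
Converting to metres (1° lat = 110880 m, cos φ = 0.839519): observed ΔN = -95.4 m, observed ΔE = 62.4 m.
Subtracting the expected shift leaves a residual of -95.4 − (-110.6) = 15.2 m north and 62.4 − (30.6) = 31.8 m east.
Residual distance = √(15.2² + 31.8²) = 35.2 m.

35 m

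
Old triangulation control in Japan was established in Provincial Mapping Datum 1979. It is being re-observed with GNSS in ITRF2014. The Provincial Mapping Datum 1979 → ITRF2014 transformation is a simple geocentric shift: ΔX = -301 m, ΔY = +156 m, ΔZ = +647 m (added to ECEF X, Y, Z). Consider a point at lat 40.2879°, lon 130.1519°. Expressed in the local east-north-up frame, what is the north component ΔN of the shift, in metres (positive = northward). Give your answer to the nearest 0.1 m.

ΔN = 290.9 m

The local north axis is (−sin φ cos λ, −sin φ sin λ, cos φ), giving ΔN = -125.504 − 77.102 + 493.535 = 290.93 m.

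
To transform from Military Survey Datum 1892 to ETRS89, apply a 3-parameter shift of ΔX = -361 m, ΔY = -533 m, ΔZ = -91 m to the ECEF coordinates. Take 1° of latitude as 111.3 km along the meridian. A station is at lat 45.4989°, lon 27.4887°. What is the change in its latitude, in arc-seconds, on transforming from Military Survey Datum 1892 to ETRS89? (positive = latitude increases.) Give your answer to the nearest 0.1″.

Δφ = 11.0″

sin φ = 0.713237, cos φ = 0.700923, sin λ = 0.461574, cos λ = 0.887102.
North component: ΔN = −sin φ cos λ·ΔX − sin φ sin λ·ΔY + cos φ·ΔZ = −(0.713237)(0.887102)(-361) − (0.713237)(0.461574)(-533) + (0.700923)(-91) = 340.10 m.
1° of latitude spans 111300 m, so Δφ = 340.10 / 111300 × 3600 = 11.000″.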